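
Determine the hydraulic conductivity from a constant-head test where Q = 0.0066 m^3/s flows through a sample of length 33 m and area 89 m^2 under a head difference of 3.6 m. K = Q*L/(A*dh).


From K = Q*L / (A*dh):
Numerator: Q*L = 0.0066 * 33 = 0.2178.
Denominator: A*dh = 89 * 3.6 = 320.4.
K = 0.2178 / 320.4 = 0.00068 m/s.

0.00068


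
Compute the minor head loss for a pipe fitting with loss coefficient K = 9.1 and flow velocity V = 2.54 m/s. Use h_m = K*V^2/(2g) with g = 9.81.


Minor loss formula: h_m = K * V^2/(2g).
V^2 = 2.54^2 = 6.4516.
V^2/(2g) = 6.4516 / 19.62 = 0.3288 m.
h_m = 9.1 * 0.3288 = 2.9923 m.

2.9923


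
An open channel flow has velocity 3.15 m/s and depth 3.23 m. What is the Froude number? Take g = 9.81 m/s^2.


The Froude number is defined as Fr = V / sqrt(g*y).
g*y = 9.81 * 3.23 = 31.6863.
sqrt(g*y) = sqrt(31.6863) = 5.6291.
Fr = 3.15 / 5.6291 = 0.5596.

0.5596


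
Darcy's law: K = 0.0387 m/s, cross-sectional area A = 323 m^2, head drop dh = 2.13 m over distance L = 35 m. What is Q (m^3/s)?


Darcy's law: Q = K * A * i, where i = dh/L.
Hydraulic gradient i = 2.13 / 35 = 0.060857.
Q = 0.0387 * 323 * 0.060857
  = 0.7607 m^3/s.

0.7607


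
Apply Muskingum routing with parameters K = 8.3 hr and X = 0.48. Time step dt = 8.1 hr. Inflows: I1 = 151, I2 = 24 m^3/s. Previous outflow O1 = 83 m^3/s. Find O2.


Muskingum coefficients:
denom = 2*K*(1-X) + dt = 2*8.3*(1-0.48) + 8.1 = 16.732.
C0 = (dt - 2*K*X)/denom = (8.1 - 2*8.3*0.48)/16.732 = 0.0079.
C1 = (dt + 2*K*X)/denom = (8.1 + 2*8.3*0.48)/16.732 = 0.9603.
C2 = (2*K*(1-X) - dt)/denom = 0.0318.
O2 = C0*I2 + C1*I1 + C2*O1
   = 0.0079*24 + 0.9603*151 + 0.0318*83
   = 147.84 m^3/s.

147.84


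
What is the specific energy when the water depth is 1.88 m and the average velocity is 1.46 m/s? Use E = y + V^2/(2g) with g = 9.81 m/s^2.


Specific energy E = y + V^2/(2g).
Velocity head = V^2/(2g) = 1.46^2 / (2*9.81) = 2.1316 / 19.62 = 0.1086 m.
E = 1.88 + 0.1086 = 1.9886 m.

1.9886


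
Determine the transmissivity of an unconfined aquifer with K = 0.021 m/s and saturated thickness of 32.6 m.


Transmissivity is defined as T = K * h.
T = 0.021 * 32.6
  = 0.6846 m^2/s.

0.6846


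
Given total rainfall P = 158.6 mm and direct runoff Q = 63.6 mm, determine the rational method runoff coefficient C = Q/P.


The runoff coefficient C = runoff depth / rainfall depth.
C = 63.6 / 158.6
  = 0.401.

0.401


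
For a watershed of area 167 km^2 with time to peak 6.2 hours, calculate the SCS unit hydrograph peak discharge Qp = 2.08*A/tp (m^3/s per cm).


SCS formula: Qp = 2.08 * A / tp.
Qp = 2.08 * 167 / 6.2
   = 347.36 / 6.2
   = 56.03 m^3/s per cm.

56.03


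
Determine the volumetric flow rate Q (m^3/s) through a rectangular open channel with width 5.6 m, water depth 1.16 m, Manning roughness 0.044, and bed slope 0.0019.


For a rectangular channel, the cross-sectional area A = b * y = 5.6 * 1.16 = 6.5 m^2.
The wetted perimeter P = b + 2y = 5.6 + 2*1.16 = 7.92 m.
Hydraulic radius R = A/P = 6.5/7.92 = 0.8202 m.
Velocity V = (1/n)*R^(2/3)*S^(1/2) = (1/0.044)*0.8202^(2/3)*0.0019^(1/2) = 0.868 m/s.
Discharge Q = A * V = 6.5 * 0.868 = 5.639 m^3/s.

5.639


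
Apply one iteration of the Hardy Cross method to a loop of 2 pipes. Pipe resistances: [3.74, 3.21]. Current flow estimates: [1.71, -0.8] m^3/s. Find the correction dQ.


Numerator terms (r*Q*|Q|): 3.74*1.71*|1.71| = 10.9361; 3.21*-0.8*|-0.8| = -2.0544.
Sum of numerator = 8.8817.
Denominator terms (r*|Q|): 3.74*|1.71| = 6.3954; 3.21*|-0.8| = 2.568.
2 * sum of denominator = 2 * 8.9634 = 17.9268.
dQ = -8.8817 / 17.9268 = -0.4954 m^3/s.

-0.4954


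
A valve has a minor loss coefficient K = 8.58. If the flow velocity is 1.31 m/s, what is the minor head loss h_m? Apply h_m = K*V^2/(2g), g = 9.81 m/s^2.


Minor loss formula: h_m = K * V^2/(2g).
V^2 = 1.31^2 = 1.7161.
V^2/(2g) = 1.7161 / 19.62 = 0.0875 m.
h_m = 8.58 * 0.0875 = 0.7505 m.

0.7505


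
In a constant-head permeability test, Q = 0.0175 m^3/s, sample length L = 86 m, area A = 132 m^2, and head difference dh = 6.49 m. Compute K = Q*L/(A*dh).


From K = Q*L / (A*dh):
Numerator: Q*L = 0.0175 * 86 = 1.505.
Denominator: A*dh = 132 * 6.49 = 856.68.
K = 1.505 / 856.68 = 0.001757 m/s.

0.001757


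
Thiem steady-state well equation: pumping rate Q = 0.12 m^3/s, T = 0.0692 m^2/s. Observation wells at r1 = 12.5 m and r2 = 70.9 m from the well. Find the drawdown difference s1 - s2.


Thiem equation: s1 - s2 = Q/(2*pi*T) * ln(r2/r1).
ln(r2/r1) = ln(70.9/12.5) = 1.7355.
Q/(2*pi*T) = 0.12 / (2*pi*0.0692) = 0.12 / 0.4348 = 0.276.
s1 - s2 = 0.276 * 1.7355 = 0.479 m.

0.479


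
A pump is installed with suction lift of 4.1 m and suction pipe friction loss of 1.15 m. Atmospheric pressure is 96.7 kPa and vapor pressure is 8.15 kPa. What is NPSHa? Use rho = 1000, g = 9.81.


NPSHa = p_atm/(rho*g) - z_s - hf_s - p_vap/(rho*g).
p_atm/(rho*g) = 96.7*1000 / (1000*9.81) = 9.857 m.
p_vap/(rho*g) = 8.15*1000 / (1000*9.81) = 0.831 m.
NPSHa = 9.857 - 4.1 - 1.15 - 0.831
      = 3.78 m.

3.78


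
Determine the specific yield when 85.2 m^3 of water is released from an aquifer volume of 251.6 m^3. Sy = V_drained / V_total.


Specific yield Sy = Volume drained / Total volume.
Sy = 85.2 / 251.6
   = 0.3386.

0.3386


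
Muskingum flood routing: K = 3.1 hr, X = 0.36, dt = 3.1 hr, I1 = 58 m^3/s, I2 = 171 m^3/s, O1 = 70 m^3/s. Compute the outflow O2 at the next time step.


Muskingum coefficients:
denom = 2*K*(1-X) + dt = 2*3.1*(1-0.36) + 3.1 = 7.068.
C0 = (dt - 2*K*X)/denom = (3.1 - 2*3.1*0.36)/7.068 = 0.1228.
C1 = (dt + 2*K*X)/denom = (3.1 + 2*3.1*0.36)/7.068 = 0.7544.
C2 = (2*K*(1-X) - dt)/denom = 0.1228.
O2 = C0*I2 + C1*I1 + C2*O1
   = 0.1228*171 + 0.7544*58 + 0.1228*70
   = 73.35 m^3/s.

73.35


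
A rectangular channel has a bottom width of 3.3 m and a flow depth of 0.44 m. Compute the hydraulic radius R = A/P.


For a rectangular section:
Flow area A = b * y = 3.3 * 0.44 = 1.45 m^2.
Wetted perimeter P = b + 2y = 3.3 + 2*0.44 = 4.18 m.
Hydraulic radius R = A/P = 1.45 / 4.18 = 0.3474 m.

0.3474


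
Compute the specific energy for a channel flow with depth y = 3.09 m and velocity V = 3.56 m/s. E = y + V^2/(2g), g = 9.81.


Specific energy E = y + V^2/(2g).
Velocity head = V^2/(2g) = 3.56^2 / (2*9.81) = 12.6736 / 19.62 = 0.646 m.
E = 3.09 + 0.646 = 3.736 m.

3.736


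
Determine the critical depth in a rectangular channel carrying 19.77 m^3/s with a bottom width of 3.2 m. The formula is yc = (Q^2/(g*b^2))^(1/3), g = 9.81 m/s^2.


Using yc = (Q^2 / (g * b^2))^(1/3):
Q^2 = 19.77^2 = 390.85.
g * b^2 = 9.81 * 3.2^2 = 9.81 * 10.24 = 100.45.
Q^2 / (g*b^2) = 390.85 / 100.45 = 3.891.
yc = 3.891^(1/3) = 1.5728 m.

1.5728


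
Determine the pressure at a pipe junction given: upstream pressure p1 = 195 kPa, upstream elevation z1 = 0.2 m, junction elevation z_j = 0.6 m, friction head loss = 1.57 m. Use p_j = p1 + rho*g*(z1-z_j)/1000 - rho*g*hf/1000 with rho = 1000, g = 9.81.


Junction pressure: p_j = p1 + rho*g*(z1 - z_j)/1000 - rho*g*hf/1000.
Elevation term = 1000*9.81*(0.2 - 0.6)/1000 = -3.924 kPa.
Friction term = 1000*9.81*1.57/1000 = 15.402 kPa.
p_j = 195 + -3.924 - 15.402 = 175.67 kPa.

175.67


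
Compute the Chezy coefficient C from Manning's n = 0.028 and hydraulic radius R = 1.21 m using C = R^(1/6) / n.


The Chezy coefficient relates to Manning's n through C = R^(1/6) / n.
R^(1/6) = 1.21^(1/6) = 1.03228.
C = 1.03228 / 0.028 = 36.87 m^(1/2)/s.

36.87


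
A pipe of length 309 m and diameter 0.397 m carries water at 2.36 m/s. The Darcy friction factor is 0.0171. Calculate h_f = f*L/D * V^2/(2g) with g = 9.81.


Darcy-Weisbach equation: h_f = f * (L/D) * V^2/(2g).
f * L/D = 0.0171 * 309/0.397 = 13.3096.
V^2/(2g) = 2.36^2 / (2*9.81) = 5.5696 / 19.62 = 0.2839 m.
h_f = 13.3096 * 0.2839 = 3.778 m.

3.778


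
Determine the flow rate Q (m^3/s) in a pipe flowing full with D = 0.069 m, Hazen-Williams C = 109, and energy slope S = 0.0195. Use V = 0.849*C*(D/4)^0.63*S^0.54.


For a full circular pipe, R = D/4 = 0.069/4 = 0.0173 m.
V = 0.849 * 109 * 0.0173^0.63 * 0.0195^0.54
  = 0.849 * 109 * 0.077478 * 0.119294
  = 0.8553 m/s.
Pipe area A = pi*D^2/4 = pi*0.069^2/4 = 0.0037 m^2.
Q = A * V = 0.0037 * 0.8553 = 0.0032 m^3/s.

0.0032


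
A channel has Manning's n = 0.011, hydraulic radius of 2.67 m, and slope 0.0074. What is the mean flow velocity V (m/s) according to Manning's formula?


Manning's equation gives V = (1/n) * R^(2/3) * S^(1/2).
First, compute R^(2/3) = 2.67^(2/3) = 1.9246.
Next, S^(1/2) = 0.0074^(1/2) = 0.086023.
Then 1/n = 1/0.011 = 90.91.
V = 90.91 * 1.9246 * 0.086023 = 15.051 m/s.

15.051


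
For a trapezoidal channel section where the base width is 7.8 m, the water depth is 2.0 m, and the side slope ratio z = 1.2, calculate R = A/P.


For a trapezoidal section with side slope z:
A = (b + z*y)*y = (7.8 + 1.2*2.0)*2.0 = 20.4 m^2.
P = b + 2*y*sqrt(1 + z^2) = 7.8 + 2*2.0*sqrt(1 + 1.2^2) = 14.048 m.
R = A/P = 20.4 / 14.048 = 1.4521 m.

1.4521


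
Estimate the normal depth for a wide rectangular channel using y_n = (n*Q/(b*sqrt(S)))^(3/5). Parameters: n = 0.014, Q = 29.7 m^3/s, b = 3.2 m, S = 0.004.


We use the wide-channel approximation y_n = (n*Q/(b*sqrt(S)))^(3/5).
sqrt(S) = sqrt(0.004) = 0.063246.
Numerator: n*Q = 0.014 * 29.7 = 0.4158.
Denominator: b*sqrt(S) = 3.2 * 0.063246 = 0.202387.
arg = 2.0545.
y_n = 2.0545^(3/5) = 1.5404 m.

1.5404


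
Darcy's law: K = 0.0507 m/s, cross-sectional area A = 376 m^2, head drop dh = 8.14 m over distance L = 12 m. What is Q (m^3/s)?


Darcy's law: Q = K * A * i, where i = dh/L.
Hydraulic gradient i = 8.14 / 12 = 0.678333.
Q = 0.0507 * 376 * 0.678333
  = 12.9312 m^3/s.

12.9312


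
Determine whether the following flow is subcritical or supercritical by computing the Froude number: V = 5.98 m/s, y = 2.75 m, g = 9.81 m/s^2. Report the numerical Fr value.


The Froude number is defined as Fr = V / sqrt(g*y).
g*y = 9.81 * 2.75 = 26.9775.
sqrt(g*y) = sqrt(26.9775) = 5.194.
Fr = 5.98 / 5.194 = 1.1513.
Since Fr > 1, the flow is supercritical.

1.1513


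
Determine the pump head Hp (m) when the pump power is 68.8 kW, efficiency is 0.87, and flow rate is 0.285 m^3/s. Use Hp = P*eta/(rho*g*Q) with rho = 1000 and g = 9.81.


Pump head formula: Hp = P * eta / (rho * g * Q).
Numerator: P * eta = 68.8 * 1000 * 0.87 = 59856.0 W.
Denominator: rho * g * Q = 1000 * 9.81 * 0.285 = 2795.85.
Hp = 59856.0 / 2795.85 = 21.41 m.

21.41


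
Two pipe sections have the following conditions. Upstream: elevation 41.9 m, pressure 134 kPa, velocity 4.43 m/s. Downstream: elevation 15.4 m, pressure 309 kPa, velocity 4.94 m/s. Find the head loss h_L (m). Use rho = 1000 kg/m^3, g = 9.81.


Total head at each section: H = z + p/(rho*g) + V^2/(2g).
H1 = 41.9 + 134*1000/(1000*9.81) + 4.43^2/(2*9.81)
   = 41.9 + 13.66 + 1.0002
   = 56.56 m.
H2 = 15.4 + 309*1000/(1000*9.81) + 4.94^2/(2*9.81)
   = 15.4 + 31.498 + 1.2438
   = 48.142 m.
h_L = H1 - H2 = 56.56 - 48.142 = 8.417 m.

8.417


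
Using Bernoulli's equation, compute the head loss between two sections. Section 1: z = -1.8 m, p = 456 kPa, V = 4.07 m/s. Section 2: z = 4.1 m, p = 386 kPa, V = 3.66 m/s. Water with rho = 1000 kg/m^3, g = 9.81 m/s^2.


Total head at each section: H = z + p/(rho*g) + V^2/(2g).
H1 = -1.8 + 456*1000/(1000*9.81) + 4.07^2/(2*9.81)
   = -1.8 + 46.483 + 0.8443
   = 45.527 m.
H2 = 4.1 + 386*1000/(1000*9.81) + 3.66^2/(2*9.81)
   = 4.1 + 39.348 + 0.6828
   = 44.13 m.
h_L = H1 - H2 = 45.527 - 44.13 = 1.397 m.

1.397


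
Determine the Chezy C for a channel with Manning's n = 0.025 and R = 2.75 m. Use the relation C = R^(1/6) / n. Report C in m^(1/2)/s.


The Chezy coefficient relates to Manning's n through C = R^(1/6) / n.
R^(1/6) = 2.75^(1/6) = 1.183647.
C = 1.183647 / 0.025 = 47.35 m^(1/2)/s.

47.35


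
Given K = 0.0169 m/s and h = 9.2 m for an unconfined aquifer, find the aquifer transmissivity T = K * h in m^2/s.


Transmissivity is defined as T = K * h.
T = 0.0169 * 9.2
  = 0.1555 m^2/s.

0.1555


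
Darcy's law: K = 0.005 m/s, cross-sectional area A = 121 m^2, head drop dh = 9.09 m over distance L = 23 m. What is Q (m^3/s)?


Darcy's law: Q = K * A * i, where i = dh/L.
Hydraulic gradient i = 9.09 / 23 = 0.395217.
Q = 0.005 * 121 * 0.395217
  = 0.2391 m^3/s.

0.2391


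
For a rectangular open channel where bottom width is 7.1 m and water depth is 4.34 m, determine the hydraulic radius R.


For a rectangular section:
Flow area A = b * y = 7.1 * 4.34 = 30.81 m^2.
Wetted perimeter P = b + 2y = 7.1 + 2*4.34 = 15.78 m.
Hydraulic radius R = A/P = 30.81 / 15.78 = 1.9527 m.

1.9527


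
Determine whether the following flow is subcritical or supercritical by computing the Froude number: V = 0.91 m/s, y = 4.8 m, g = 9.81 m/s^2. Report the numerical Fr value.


The Froude number is defined as Fr = V / sqrt(g*y).
g*y = 9.81 * 4.8 = 47.088.
sqrt(g*y) = sqrt(47.088) = 6.8621.
Fr = 0.91 / 6.8621 = 0.1326.
Since Fr < 1, the flow is subcritical.

0.1326


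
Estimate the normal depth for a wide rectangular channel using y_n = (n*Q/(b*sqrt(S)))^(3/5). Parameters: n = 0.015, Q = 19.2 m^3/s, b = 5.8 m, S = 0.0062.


We use the wide-channel approximation y_n = (n*Q/(b*sqrt(S)))^(3/5).
sqrt(S) = sqrt(0.0062) = 0.07874.
Numerator: n*Q = 0.015 * 19.2 = 0.288.
Denominator: b*sqrt(S) = 5.8 * 0.07874 = 0.456692.
arg = 0.6306.
y_n = 0.6306^(3/5) = 0.7583 m.

0.7583


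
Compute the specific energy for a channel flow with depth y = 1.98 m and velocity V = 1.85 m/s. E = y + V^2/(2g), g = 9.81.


Specific energy E = y + V^2/(2g).
Velocity head = V^2/(2g) = 1.85^2 / (2*9.81) = 3.4225 / 19.62 = 0.1744 m.
E = 1.98 + 0.1744 = 2.1544 m.

2.1544


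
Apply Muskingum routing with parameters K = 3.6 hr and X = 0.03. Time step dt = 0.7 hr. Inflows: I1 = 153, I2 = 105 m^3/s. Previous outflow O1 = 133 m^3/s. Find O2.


Muskingum coefficients:
denom = 2*K*(1-X) + dt = 2*3.6*(1-0.03) + 0.7 = 7.684.
C0 = (dt - 2*K*X)/denom = (0.7 - 2*3.6*0.03)/7.684 = 0.063.
C1 = (dt + 2*K*X)/denom = (0.7 + 2*3.6*0.03)/7.684 = 0.1192.
C2 = (2*K*(1-X) - dt)/denom = 0.8178.
O2 = C0*I2 + C1*I1 + C2*O1
   = 0.063*105 + 0.1192*153 + 0.8178*133
   = 133.62 m^3/s.

133.62


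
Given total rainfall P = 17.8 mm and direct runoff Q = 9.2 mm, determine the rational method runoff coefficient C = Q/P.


The runoff coefficient C = runoff depth / rainfall depth.
C = 9.2 / 17.8
  = 0.5169.

0.5169


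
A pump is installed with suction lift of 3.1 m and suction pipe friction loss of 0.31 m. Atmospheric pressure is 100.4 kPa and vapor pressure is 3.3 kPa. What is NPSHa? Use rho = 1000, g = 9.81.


NPSHa = p_atm/(rho*g) - z_s - hf_s - p_vap/(rho*g).
p_atm/(rho*g) = 100.4*1000 / (1000*9.81) = 10.234 m.
p_vap/(rho*g) = 3.3*1000 / (1000*9.81) = 0.336 m.
NPSHa = 10.234 - 3.1 - 0.31 - 0.336
      = 6.49 m.

6.49


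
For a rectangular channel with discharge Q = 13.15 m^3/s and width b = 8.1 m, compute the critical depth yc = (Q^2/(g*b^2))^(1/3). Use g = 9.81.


Using yc = (Q^2 / (g * b^2))^(1/3):
Q^2 = 13.15^2 = 172.92.
g * b^2 = 9.81 * 8.1^2 = 9.81 * 65.61 = 643.63.
Q^2 / (g*b^2) = 172.92 / 643.63 = 0.2687.
yc = 0.2687^(1/3) = 0.6453 m.

0.6453


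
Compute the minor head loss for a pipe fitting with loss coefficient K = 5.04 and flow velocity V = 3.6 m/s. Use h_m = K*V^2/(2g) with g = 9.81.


Minor loss formula: h_m = K * V^2/(2g).
V^2 = 3.6^2 = 12.96.
V^2/(2g) = 12.96 / 19.62 = 0.6606 m.
h_m = 5.04 * 0.6606 = 3.3292 m.

3.3292


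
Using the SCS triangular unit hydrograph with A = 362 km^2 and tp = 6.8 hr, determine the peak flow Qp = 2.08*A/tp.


SCS formula: Qp = 2.08 * A / tp.
Qp = 2.08 * 362 / 6.8
   = 752.96 / 6.8
   = 110.73 m^3/s per cm.

110.73


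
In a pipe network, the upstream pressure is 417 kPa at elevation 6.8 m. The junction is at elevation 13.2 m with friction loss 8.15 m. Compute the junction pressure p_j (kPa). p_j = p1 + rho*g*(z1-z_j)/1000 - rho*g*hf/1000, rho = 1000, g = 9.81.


Junction pressure: p_j = p1 + rho*g*(z1 - z_j)/1000 - rho*g*hf/1000.
Elevation term = 1000*9.81*(6.8 - 13.2)/1000 = -62.784 kPa.
Friction term = 1000*9.81*8.15/1000 = 79.951 kPa.
p_j = 417 + -62.784 - 79.951 = 274.26 kPa.

274.26


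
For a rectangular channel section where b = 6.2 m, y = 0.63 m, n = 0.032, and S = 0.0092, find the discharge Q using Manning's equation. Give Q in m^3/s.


For a rectangular channel, the cross-sectional area A = b * y = 6.2 * 0.63 = 3.91 m^2.
The wetted perimeter P = b + 2y = 6.2 + 2*0.63 = 7.46 m.
Hydraulic radius R = A/P = 3.91/7.46 = 0.5236 m.
Velocity V = (1/n)*R^(2/3)*S^(1/2) = (1/0.032)*0.5236^(2/3)*0.0092^(1/2) = 1.9472 m/s.
Discharge Q = A * V = 3.91 * 1.9472 = 7.606 m^3/s.

7.606


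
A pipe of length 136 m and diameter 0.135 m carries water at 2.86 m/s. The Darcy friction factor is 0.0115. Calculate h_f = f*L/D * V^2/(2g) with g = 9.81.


Darcy-Weisbach equation: h_f = f * (L/D) * V^2/(2g).
f * L/D = 0.0115 * 136/0.135 = 11.5852.
V^2/(2g) = 2.86^2 / (2*9.81) = 8.1796 / 19.62 = 0.4169 m.
h_f = 11.5852 * 0.4169 = 4.83 m.

4.83


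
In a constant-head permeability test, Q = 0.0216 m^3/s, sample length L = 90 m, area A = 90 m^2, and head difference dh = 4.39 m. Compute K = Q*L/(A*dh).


From K = Q*L / (A*dh):
Numerator: Q*L = 0.0216 * 90 = 1.944.
Denominator: A*dh = 90 * 4.39 = 395.1.
K = 1.944 / 395.1 = 0.00492 m/s.

0.00492


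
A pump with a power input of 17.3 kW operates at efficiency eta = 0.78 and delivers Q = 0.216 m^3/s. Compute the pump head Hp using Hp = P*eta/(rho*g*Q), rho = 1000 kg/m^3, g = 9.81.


Pump head formula: Hp = P * eta / (rho * g * Q).
Numerator: P * eta = 17.3 * 1000 * 0.78 = 13494.0 W.
Denominator: rho * g * Q = 1000 * 9.81 * 0.216 = 2118.96.
Hp = 13494.0 / 2118.96 = 6.37 m.

6.37


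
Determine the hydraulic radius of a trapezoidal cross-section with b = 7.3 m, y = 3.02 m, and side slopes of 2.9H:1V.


For a trapezoidal section with side slope z:
A = (b + z*y)*y = (7.3 + 2.9*3.02)*3.02 = 48.495 m^2.
P = b + 2*y*sqrt(1 + z^2) = 7.3 + 2*3.02*sqrt(1 + 2.9^2) = 25.828 m.
R = A/P = 48.495 / 25.828 = 1.8776 m.

1.8776


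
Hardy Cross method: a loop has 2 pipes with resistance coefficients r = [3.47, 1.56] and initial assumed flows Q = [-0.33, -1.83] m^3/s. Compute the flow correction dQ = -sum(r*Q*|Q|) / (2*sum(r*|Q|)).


Numerator terms (r*Q*|Q|): 3.47*-0.33*|-0.33| = -0.3779; 1.56*-1.83*|-1.83| = -5.2243.
Sum of numerator = -5.6022.
Denominator terms (r*|Q|): 3.47*|-0.33| = 1.1451; 1.56*|-1.83| = 2.8548.
2 * sum of denominator = 2 * 3.9999 = 7.9998.
dQ = --5.6022 / 7.9998 = 0.7003 m^3/s.

0.7003


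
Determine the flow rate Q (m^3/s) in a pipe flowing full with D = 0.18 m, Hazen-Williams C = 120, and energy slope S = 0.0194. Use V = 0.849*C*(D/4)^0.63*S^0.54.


For a full circular pipe, R = D/4 = 0.18/4 = 0.045 m.
V = 0.849 * 120 * 0.045^0.63 * 0.0194^0.54
  = 0.849 * 120 * 0.14175 * 0.118963
  = 1.718 m/s.
Pipe area A = pi*D^2/4 = pi*0.18^2/4 = 0.0254 m^2.
Q = A * V = 0.0254 * 1.718 = 0.0437 m^3/s.

0.0437


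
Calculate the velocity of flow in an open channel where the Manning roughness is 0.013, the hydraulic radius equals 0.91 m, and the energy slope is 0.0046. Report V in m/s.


Manning's equation gives V = (1/n) * R^(2/3) * S^(1/2).
First, compute R^(2/3) = 0.91^(2/3) = 0.9391.
Next, S^(1/2) = 0.0046^(1/2) = 0.067823.
Then 1/n = 1/0.013 = 76.92.
V = 76.92 * 0.9391 * 0.067823 = 4.8993 m/s.

4.8993


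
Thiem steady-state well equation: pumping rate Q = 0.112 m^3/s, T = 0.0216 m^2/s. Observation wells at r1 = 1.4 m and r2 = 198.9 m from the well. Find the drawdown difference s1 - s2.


Thiem equation: s1 - s2 = Q/(2*pi*T) * ln(r2/r1).
ln(r2/r1) = ln(198.9/1.4) = 4.9563.
Q/(2*pi*T) = 0.112 / (2*pi*0.0216) = 0.112 / 0.1357 = 0.8252.
s1 - s2 = 0.8252 * 4.9563 = 4.0902 m.

4.0902


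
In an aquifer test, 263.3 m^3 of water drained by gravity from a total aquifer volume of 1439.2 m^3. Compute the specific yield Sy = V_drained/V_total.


Specific yield Sy = Volume drained / Total volume.
Sy = 263.3 / 1439.2
   = 0.1829.

0.1829


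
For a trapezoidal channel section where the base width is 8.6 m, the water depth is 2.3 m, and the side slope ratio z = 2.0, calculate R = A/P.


For a trapezoidal section with side slope z:
A = (b + z*y)*y = (8.6 + 2.0*2.3)*2.3 = 30.36 m^2.
P = b + 2*y*sqrt(1 + z^2) = 8.6 + 2*2.3*sqrt(1 + 2.0^2) = 18.886 m.
R = A/P = 30.36 / 18.886 = 1.6075 m.

1.6075


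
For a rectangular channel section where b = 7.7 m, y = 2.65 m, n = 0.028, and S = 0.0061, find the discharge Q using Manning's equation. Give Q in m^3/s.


For a rectangular channel, the cross-sectional area A = b * y = 7.7 * 2.65 = 20.41 m^2.
The wetted perimeter P = b + 2y = 7.7 + 2*2.65 = 13.0 m.
Hydraulic radius R = A/P = 20.41/13.0 = 1.5696 m.
Velocity V = (1/n)*R^(2/3)*S^(1/2) = (1/0.028)*1.5696^(2/3)*0.0061^(1/2) = 3.7673 m/s.
Discharge Q = A * V = 20.41 * 3.7673 = 76.873 m^3/s.

76.873


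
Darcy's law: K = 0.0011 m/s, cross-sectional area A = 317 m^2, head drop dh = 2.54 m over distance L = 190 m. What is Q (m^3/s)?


Darcy's law: Q = K * A * i, where i = dh/L.
Hydraulic gradient i = 2.54 / 190 = 0.013368.
Q = 0.0011 * 317 * 0.013368
  = 0.0047 m^3/s.

0.0047


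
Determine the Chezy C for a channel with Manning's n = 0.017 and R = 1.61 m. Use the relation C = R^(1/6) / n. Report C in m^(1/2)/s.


The Chezy coefficient relates to Manning's n through C = R^(1/6) / n.
R^(1/6) = 1.61^(1/6) = 1.082607.
C = 1.082607 / 0.017 = 63.68 m^(1/2)/s.

63.68


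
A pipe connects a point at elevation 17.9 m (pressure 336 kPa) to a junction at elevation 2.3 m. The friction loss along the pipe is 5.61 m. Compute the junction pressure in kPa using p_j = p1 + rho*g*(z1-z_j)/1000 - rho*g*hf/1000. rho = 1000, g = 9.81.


Junction pressure: p_j = p1 + rho*g*(z1 - z_j)/1000 - rho*g*hf/1000.
Elevation term = 1000*9.81*(17.9 - 2.3)/1000 = 153.036 kPa.
Friction term = 1000*9.81*5.61/1000 = 55.034 kPa.
p_j = 336 + 153.036 - 55.034 = 434.0 kPa.

434.0


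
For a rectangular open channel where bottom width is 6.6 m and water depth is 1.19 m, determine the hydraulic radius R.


For a rectangular section:
Flow area A = b * y = 6.6 * 1.19 = 7.85 m^2.
Wetted perimeter P = b + 2y = 6.6 + 2*1.19 = 8.98 m.
Hydraulic radius R = A/P = 7.85 / 8.98 = 0.8746 m.

0.8746


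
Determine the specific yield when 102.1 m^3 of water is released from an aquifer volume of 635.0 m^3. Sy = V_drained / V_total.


Specific yield Sy = Volume drained / Total volume.
Sy = 102.1 / 635.0
   = 0.1608.

0.1608


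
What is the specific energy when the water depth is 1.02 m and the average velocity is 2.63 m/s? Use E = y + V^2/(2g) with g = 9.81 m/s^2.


Specific energy E = y + V^2/(2g).
Velocity head = V^2/(2g) = 2.63^2 / (2*9.81) = 6.9169 / 19.62 = 0.3525 m.
E = 1.02 + 0.3525 = 1.3725 m.

1.3725


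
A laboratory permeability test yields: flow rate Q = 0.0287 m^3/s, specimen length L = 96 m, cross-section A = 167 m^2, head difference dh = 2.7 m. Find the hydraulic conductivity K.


From K = Q*L / (A*dh):
Numerator: Q*L = 0.0287 * 96 = 2.7552.
Denominator: A*dh = 167 * 2.7 = 450.9.
K = 2.7552 / 450.9 = 0.00611 m/s.

0.00611


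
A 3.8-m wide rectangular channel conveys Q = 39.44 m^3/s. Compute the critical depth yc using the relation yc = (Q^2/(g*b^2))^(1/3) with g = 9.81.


Using yc = (Q^2 / (g * b^2))^(1/3):
Q^2 = 39.44^2 = 1555.51.
g * b^2 = 9.81 * 3.8^2 = 9.81 * 14.44 = 141.66.
Q^2 / (g*b^2) = 1555.51 / 141.66 = 10.9806.
yc = 10.9806^(1/3) = 2.2227 m.

2.2227


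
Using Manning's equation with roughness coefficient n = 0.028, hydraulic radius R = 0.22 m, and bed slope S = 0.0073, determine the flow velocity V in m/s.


Manning's equation gives V = (1/n) * R^(2/3) * S^(1/2).
First, compute R^(2/3) = 0.22^(2/3) = 0.3644.
Next, S^(1/2) = 0.0073^(1/2) = 0.08544.
Then 1/n = 1/0.028 = 35.71.
V = 35.71 * 0.3644 * 0.08544 = 1.112 m/s.

1.112


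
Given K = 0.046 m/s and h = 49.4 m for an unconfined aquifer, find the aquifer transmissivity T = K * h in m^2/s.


Transmissivity is defined as T = K * h.
T = 0.046 * 49.4
  = 2.2724 m^2/s.

2.2724


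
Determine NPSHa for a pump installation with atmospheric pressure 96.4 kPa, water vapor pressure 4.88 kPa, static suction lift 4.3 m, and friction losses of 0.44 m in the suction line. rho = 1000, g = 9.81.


NPSHa = p_atm/(rho*g) - z_s - hf_s - p_vap/(rho*g).
p_atm/(rho*g) = 96.4*1000 / (1000*9.81) = 9.827 m.
p_vap/(rho*g) = 4.88*1000 / (1000*9.81) = 0.497 m.
NPSHa = 9.827 - 4.3 - 0.44 - 0.497
      = 4.59 m.

4.59


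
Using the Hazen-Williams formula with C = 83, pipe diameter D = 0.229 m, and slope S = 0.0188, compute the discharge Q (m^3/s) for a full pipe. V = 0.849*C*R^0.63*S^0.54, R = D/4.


For a full circular pipe, R = D/4 = 0.229/4 = 0.0573 m.
V = 0.849 * 83 * 0.0573^0.63 * 0.0188^0.54
  = 0.849 * 83 * 0.164968 * 0.116962
  = 1.3597 m/s.
Pipe area A = pi*D^2/4 = pi*0.229^2/4 = 0.0412 m^2.
Q = A * V = 0.0412 * 1.3597 = 0.056 m^3/s.

0.056


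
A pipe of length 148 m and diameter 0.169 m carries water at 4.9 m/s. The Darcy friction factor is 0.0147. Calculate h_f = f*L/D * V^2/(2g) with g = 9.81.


Darcy-Weisbach equation: h_f = f * (L/D) * V^2/(2g).
f * L/D = 0.0147 * 148/0.169 = 12.8734.
V^2/(2g) = 4.9^2 / (2*9.81) = 24.01 / 19.62 = 1.2238 m.
h_f = 12.8734 * 1.2238 = 15.754 m.

15.754


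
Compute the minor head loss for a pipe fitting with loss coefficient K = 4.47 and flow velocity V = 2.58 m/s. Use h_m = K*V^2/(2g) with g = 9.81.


Minor loss formula: h_m = K * V^2/(2g).
V^2 = 2.58^2 = 6.6564.
V^2/(2g) = 6.6564 / 19.62 = 0.3393 m.
h_m = 4.47 * 0.3393 = 1.5165 m.

1.5165


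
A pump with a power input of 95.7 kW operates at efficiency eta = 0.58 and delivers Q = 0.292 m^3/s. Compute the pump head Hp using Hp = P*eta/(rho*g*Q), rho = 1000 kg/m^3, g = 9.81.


Pump head formula: Hp = P * eta / (rho * g * Q).
Numerator: P * eta = 95.7 * 1000 * 0.58 = 55506.0 W.
Denominator: rho * g * Q = 1000 * 9.81 * 0.292 = 2864.52.
Hp = 55506.0 / 2864.52 = 19.38 m.

19.38


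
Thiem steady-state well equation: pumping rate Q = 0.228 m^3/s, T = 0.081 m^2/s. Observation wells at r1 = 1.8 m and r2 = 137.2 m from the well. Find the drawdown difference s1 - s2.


Thiem equation: s1 - s2 = Q/(2*pi*T) * ln(r2/r1).
ln(r2/r1) = ln(137.2/1.8) = 4.3337.
Q/(2*pi*T) = 0.228 / (2*pi*0.081) = 0.228 / 0.5089 = 0.448.
s1 - s2 = 0.448 * 4.3337 = 1.9414 m.

1.9414


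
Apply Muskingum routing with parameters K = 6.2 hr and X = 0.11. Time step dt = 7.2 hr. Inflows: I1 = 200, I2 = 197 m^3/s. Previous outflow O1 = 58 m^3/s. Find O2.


Muskingum coefficients:
denom = 2*K*(1-X) + dt = 2*6.2*(1-0.11) + 7.2 = 18.236.
C0 = (dt - 2*K*X)/denom = (7.2 - 2*6.2*0.11)/18.236 = 0.32.
C1 = (dt + 2*K*X)/denom = (7.2 + 2*6.2*0.11)/18.236 = 0.4696.
C2 = (2*K*(1-X) - dt)/denom = 0.2104.
O2 = C0*I2 + C1*I1 + C2*O1
   = 0.32*197 + 0.4696*200 + 0.2104*58
   = 169.17 m^3/s.

169.17


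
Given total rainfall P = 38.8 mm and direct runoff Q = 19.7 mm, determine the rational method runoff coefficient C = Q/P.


The runoff coefficient C = runoff depth / rainfall depth.
C = 19.7 / 38.8
  = 0.5077.

0.5077


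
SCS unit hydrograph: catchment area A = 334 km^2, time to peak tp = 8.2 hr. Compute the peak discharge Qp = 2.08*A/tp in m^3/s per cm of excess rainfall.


SCS formula: Qp = 2.08 * A / tp.
Qp = 2.08 * 334 / 8.2
   = 694.72 / 8.2
   = 84.72 m^3/s per cm.

84.72


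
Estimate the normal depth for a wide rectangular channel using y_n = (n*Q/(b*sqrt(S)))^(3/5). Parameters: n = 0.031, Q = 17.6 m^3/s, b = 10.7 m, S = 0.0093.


We use the wide-channel approximation y_n = (n*Q/(b*sqrt(S)))^(3/5).
sqrt(S) = sqrt(0.0093) = 0.096437.
Numerator: n*Q = 0.031 * 17.6 = 0.5456.
Denominator: b*sqrt(S) = 10.7 * 0.096437 = 1.031876.
arg = 0.5287.
y_n = 0.5287^(3/5) = 0.6823 m.

0.6823


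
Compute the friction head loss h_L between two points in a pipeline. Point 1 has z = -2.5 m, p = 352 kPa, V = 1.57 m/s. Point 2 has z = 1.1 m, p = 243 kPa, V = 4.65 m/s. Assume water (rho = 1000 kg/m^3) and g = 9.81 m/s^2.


Total head at each section: H = z + p/(rho*g) + V^2/(2g).
H1 = -2.5 + 352*1000/(1000*9.81) + 1.57^2/(2*9.81)
   = -2.5 + 35.882 + 0.1256
   = 33.507 m.
H2 = 1.1 + 243*1000/(1000*9.81) + 4.65^2/(2*9.81)
   = 1.1 + 24.771 + 1.1021
   = 26.973 m.
h_L = H1 - H2 = 33.507 - 26.973 = 6.535 m.

6.535


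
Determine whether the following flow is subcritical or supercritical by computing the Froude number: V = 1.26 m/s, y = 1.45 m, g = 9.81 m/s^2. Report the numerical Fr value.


The Froude number is defined as Fr = V / sqrt(g*y).
g*y = 9.81 * 1.45 = 14.2245.
sqrt(g*y) = sqrt(14.2245) = 3.7715.
Fr = 1.26 / 3.7715 = 0.3341.
Since Fr < 1, the flow is subcritical.

0.3341


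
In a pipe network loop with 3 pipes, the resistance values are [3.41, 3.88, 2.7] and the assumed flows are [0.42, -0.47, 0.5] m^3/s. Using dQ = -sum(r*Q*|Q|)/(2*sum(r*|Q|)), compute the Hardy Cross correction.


Numerator terms (r*Q*|Q|): 3.41*0.42*|0.42| = 0.6015; 3.88*-0.47*|-0.47| = -0.8571; 2.7*0.5*|0.5| = 0.675.
Sum of numerator = 0.4194.
Denominator terms (r*|Q|): 3.41*|0.42| = 1.4322; 3.88*|-0.47| = 1.8236; 2.7*|0.5| = 1.35.
2 * sum of denominator = 2 * 4.6058 = 9.2116.
dQ = -0.4194 / 9.2116 = -0.0455 m^3/s.

-0.0455


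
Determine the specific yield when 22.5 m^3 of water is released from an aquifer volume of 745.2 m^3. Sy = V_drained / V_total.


Specific yield Sy = Volume drained / Total volume.
Sy = 22.5 / 745.2
   = 0.0302.

0.0302


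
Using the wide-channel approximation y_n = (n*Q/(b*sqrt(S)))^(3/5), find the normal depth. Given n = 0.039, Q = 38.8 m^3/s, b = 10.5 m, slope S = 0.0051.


We use the wide-channel approximation y_n = (n*Q/(b*sqrt(S)))^(3/5).
sqrt(S) = sqrt(0.0051) = 0.071414.
Numerator: n*Q = 0.039 * 38.8 = 1.5132.
Denominator: b*sqrt(S) = 10.5 * 0.071414 = 0.749847.
arg = 2.018.
y_n = 2.018^(3/5) = 1.5239 m.

1.5239


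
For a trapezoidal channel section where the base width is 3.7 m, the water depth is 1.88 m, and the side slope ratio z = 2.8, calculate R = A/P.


For a trapezoidal section with side slope z:
A = (b + z*y)*y = (3.7 + 2.8*1.88)*1.88 = 16.852 m^2.
P = b + 2*y*sqrt(1 + z^2) = 3.7 + 2*1.88*sqrt(1 + 2.8^2) = 14.879 m.
R = A/P = 16.852 / 14.879 = 1.1326 m.

1.1326


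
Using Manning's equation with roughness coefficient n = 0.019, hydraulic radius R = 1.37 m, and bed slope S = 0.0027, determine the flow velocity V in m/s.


Manning's equation gives V = (1/n) * R^(2/3) * S^(1/2).
First, compute R^(2/3) = 1.37^(2/3) = 1.2335.
Next, S^(1/2) = 0.0027^(1/2) = 0.051962.
Then 1/n = 1/0.019 = 52.63.
V = 52.63 * 1.2335 * 0.051962 = 3.3735 m/s.

3.3735


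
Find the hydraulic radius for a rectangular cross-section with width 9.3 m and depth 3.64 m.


For a rectangular section:
Flow area A = b * y = 9.3 * 3.64 = 33.85 m^2.
Wetted perimeter P = b + 2y = 9.3 + 2*3.64 = 16.58 m.
Hydraulic radius R = A/P = 33.85 / 16.58 = 2.0417 m.

2.0417


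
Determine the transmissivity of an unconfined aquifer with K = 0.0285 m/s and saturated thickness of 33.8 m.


Transmissivity is defined as T = K * h.
T = 0.0285 * 33.8
  = 0.9633 m^2/s.

0.9633


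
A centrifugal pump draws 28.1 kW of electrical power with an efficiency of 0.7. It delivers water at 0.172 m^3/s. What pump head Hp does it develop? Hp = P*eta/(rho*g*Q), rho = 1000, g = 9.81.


Pump head formula: Hp = P * eta / (rho * g * Q).
Numerator: P * eta = 28.1 * 1000 * 0.7 = 19670.0 W.
Denominator: rho * g * Q = 1000 * 9.81 * 0.172 = 1687.32.
Hp = 19670.0 / 1687.32 = 11.66 m.

11.66


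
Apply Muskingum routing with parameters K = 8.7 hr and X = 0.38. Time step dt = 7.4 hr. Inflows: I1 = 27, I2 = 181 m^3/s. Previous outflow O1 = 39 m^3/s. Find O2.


Muskingum coefficients:
denom = 2*K*(1-X) + dt = 2*8.7*(1-0.38) + 7.4 = 18.188.
C0 = (dt - 2*K*X)/denom = (7.4 - 2*8.7*0.38)/18.188 = 0.0433.
C1 = (dt + 2*K*X)/denom = (7.4 + 2*8.7*0.38)/18.188 = 0.7704.
C2 = (2*K*(1-X) - dt)/denom = 0.1863.
O2 = C0*I2 + C1*I1 + C2*O1
   = 0.0433*181 + 0.7704*27 + 0.1863*39
   = 35.91 m^3/s.

35.91


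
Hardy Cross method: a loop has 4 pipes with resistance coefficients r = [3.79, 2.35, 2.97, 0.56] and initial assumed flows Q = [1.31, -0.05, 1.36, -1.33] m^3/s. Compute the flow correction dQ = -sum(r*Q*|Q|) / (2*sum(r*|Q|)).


Numerator terms (r*Q*|Q|): 3.79*1.31*|1.31| = 6.504; 2.35*-0.05*|-0.05| = -0.0059; 2.97*1.36*|1.36| = 5.4933; 0.56*-1.33*|-1.33| = -0.9906.
Sum of numerator = 11.0009.
Denominator terms (r*|Q|): 3.79*|1.31| = 4.9649; 2.35*|-0.05| = 0.1175; 2.97*|1.36| = 4.0392; 0.56*|-1.33| = 0.7448.
2 * sum of denominator = 2 * 9.8664 = 19.7328.
dQ = -11.0009 / 19.7328 = -0.5575 m^3/s.

-0.5575


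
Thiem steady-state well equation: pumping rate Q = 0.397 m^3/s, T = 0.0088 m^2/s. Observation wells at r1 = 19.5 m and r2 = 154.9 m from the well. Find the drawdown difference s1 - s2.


Thiem equation: s1 - s2 = Q/(2*pi*T) * ln(r2/r1).
ln(r2/r1) = ln(154.9/19.5) = 2.0724.
Q/(2*pi*T) = 0.397 / (2*pi*0.0088) = 0.397 / 0.0553 = 7.1801.
s1 - s2 = 7.1801 * 2.0724 = 14.8797 m.

14.8797


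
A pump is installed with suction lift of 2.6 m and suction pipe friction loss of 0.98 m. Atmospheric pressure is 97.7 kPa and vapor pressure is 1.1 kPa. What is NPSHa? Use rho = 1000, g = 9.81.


NPSHa = p_atm/(rho*g) - z_s - hf_s - p_vap/(rho*g).
p_atm/(rho*g) = 97.7*1000 / (1000*9.81) = 9.959 m.
p_vap/(rho*g) = 1.1*1000 / (1000*9.81) = 0.112 m.
NPSHa = 9.959 - 2.6 - 0.98 - 0.112
      = 6.27 m.

6.27


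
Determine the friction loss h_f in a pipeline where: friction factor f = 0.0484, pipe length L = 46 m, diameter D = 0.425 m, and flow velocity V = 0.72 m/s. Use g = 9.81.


Darcy-Weisbach equation: h_f = f * (L/D) * V^2/(2g).
f * L/D = 0.0484 * 46/0.425 = 5.2386.
V^2/(2g) = 0.72^2 / (2*9.81) = 0.5184 / 19.62 = 0.0264 m.
h_f = 5.2386 * 0.0264 = 0.138 m.

0.138


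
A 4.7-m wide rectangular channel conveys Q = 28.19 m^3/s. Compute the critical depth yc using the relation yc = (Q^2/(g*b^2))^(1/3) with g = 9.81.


Using yc = (Q^2 / (g * b^2))^(1/3):
Q^2 = 28.19^2 = 794.68.
g * b^2 = 9.81 * 4.7^2 = 9.81 * 22.09 = 216.7.
Q^2 / (g*b^2) = 794.68 / 216.7 = 3.6672.
yc = 3.6672^(1/3) = 1.5421 m.

1.5421


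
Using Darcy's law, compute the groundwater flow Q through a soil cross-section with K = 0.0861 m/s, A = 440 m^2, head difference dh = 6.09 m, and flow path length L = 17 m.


Darcy's law: Q = K * A * i, where i = dh/L.
Hydraulic gradient i = 6.09 / 17 = 0.358235.
Q = 0.0861 * 440 * 0.358235
  = 13.5714 m^3/s.

13.5714


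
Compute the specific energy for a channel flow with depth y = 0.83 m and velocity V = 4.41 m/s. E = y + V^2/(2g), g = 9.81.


Specific energy E = y + V^2/(2g).
Velocity head = V^2/(2g) = 4.41^2 / (2*9.81) = 19.4481 / 19.62 = 0.9912 m.
E = 0.83 + 0.9912 = 1.8212 m.

1.8212


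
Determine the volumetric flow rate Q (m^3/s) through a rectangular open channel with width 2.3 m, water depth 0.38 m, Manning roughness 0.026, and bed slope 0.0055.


For a rectangular channel, the cross-sectional area A = b * y = 2.3 * 0.38 = 0.87 m^2.
The wetted perimeter P = b + 2y = 2.3 + 2*0.38 = 3.06 m.
Hydraulic radius R = A/P = 0.87/3.06 = 0.2856 m.
Velocity V = (1/n)*R^(2/3)*S^(1/2) = (1/0.026)*0.2856^(2/3)*0.0055^(1/2) = 1.2371 m/s.
Discharge Q = A * V = 0.87 * 1.2371 = 1.081 m^3/s.

1.081


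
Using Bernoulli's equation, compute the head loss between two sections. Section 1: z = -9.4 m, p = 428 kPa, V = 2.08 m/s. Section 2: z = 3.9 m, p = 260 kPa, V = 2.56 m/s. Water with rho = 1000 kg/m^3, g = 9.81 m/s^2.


Total head at each section: H = z + p/(rho*g) + V^2/(2g).
H1 = -9.4 + 428*1000/(1000*9.81) + 2.08^2/(2*9.81)
   = -9.4 + 43.629 + 0.2205
   = 34.449 m.
H2 = 3.9 + 260*1000/(1000*9.81) + 2.56^2/(2*9.81)
   = 3.9 + 26.504 + 0.334
   = 30.738 m.
h_L = H1 - H2 = 34.449 - 30.738 = 3.712 m.

3.712


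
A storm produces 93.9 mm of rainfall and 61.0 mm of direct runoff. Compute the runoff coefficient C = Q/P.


The runoff coefficient C = runoff depth / rainfall depth.
C = 61.0 / 93.9
  = 0.6496.

0.6496


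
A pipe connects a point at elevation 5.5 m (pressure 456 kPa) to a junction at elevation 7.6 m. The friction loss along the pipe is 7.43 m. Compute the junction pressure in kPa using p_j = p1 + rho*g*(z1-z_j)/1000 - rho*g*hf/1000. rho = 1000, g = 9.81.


Junction pressure: p_j = p1 + rho*g*(z1 - z_j)/1000 - rho*g*hf/1000.
Elevation term = 1000*9.81*(5.5 - 7.6)/1000 = -20.601 kPa.
Friction term = 1000*9.81*7.43/1000 = 72.888 kPa.
p_j = 456 + -20.601 - 72.888 = 362.51 kPa.

362.51


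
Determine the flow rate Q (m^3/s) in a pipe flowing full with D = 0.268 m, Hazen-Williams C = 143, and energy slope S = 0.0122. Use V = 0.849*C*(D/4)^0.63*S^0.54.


For a full circular pipe, R = D/4 = 0.268/4 = 0.067 m.
V = 0.849 * 143 * 0.067^0.63 * 0.0122^0.54
  = 0.849 * 143 * 0.182149 * 0.092605
  = 2.0479 m/s.
Pipe area A = pi*D^2/4 = pi*0.268^2/4 = 0.0564 m^2.
Q = A * V = 0.0564 * 2.0479 = 0.1155 m^3/s.

0.1155


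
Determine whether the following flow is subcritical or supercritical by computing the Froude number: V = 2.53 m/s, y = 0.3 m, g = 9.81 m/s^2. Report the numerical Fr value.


The Froude number is defined as Fr = V / sqrt(g*y).
g*y = 9.81 * 0.3 = 2.943.
sqrt(g*y) = sqrt(2.943) = 1.7155.
Fr = 2.53 / 1.7155 = 1.4748.
Since Fr > 1, the flow is supercritical.

1.4748


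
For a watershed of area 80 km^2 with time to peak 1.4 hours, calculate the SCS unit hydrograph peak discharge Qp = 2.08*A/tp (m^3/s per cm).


SCS formula: Qp = 2.08 * A / tp.
Qp = 2.08 * 80 / 1.4
   = 166.4 / 1.4
   = 118.86 m^3/s per cm.

118.86


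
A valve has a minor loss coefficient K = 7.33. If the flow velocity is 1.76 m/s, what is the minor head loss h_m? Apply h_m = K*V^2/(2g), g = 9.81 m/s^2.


Minor loss formula: h_m = K * V^2/(2g).
V^2 = 1.76^2 = 3.0976.
V^2/(2g) = 3.0976 / 19.62 = 0.1579 m.
h_m = 7.33 * 0.1579 = 1.1573 m.

1.1573


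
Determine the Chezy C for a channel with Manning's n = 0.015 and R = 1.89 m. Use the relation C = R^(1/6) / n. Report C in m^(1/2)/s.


The Chezy coefficient relates to Manning's n through C = R^(1/6) / n.
R^(1/6) = 1.89^(1/6) = 1.111929.
C = 1.111929 / 0.015 = 74.13 m^(1/2)/s.

74.13


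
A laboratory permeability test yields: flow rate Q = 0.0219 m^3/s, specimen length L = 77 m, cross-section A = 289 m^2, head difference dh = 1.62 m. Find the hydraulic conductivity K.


From K = Q*L / (A*dh):
Numerator: Q*L = 0.0219 * 77 = 1.6863.
Denominator: A*dh = 289 * 1.62 = 468.18.
K = 1.6863 / 468.18 = 0.003602 m/s.

0.003602


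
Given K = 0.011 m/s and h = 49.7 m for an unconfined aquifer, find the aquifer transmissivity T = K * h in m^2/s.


Transmissivity is defined as T = K * h.
T = 0.011 * 49.7
  = 0.5467 m^2/s.

0.5467


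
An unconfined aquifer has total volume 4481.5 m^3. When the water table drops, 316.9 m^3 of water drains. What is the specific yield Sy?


Specific yield Sy = Volume drained / Total volume.
Sy = 316.9 / 4481.5
   = 0.0707.

0.0707


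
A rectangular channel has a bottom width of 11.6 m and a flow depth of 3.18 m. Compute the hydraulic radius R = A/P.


For a rectangular section:
Flow area A = b * y = 11.6 * 3.18 = 36.89 m^2.
Wetted perimeter P = b + 2y = 11.6 + 2*3.18 = 17.96 m.
Hydraulic radius R = A/P = 36.89 / 17.96 = 2.0539 m.

2.0539


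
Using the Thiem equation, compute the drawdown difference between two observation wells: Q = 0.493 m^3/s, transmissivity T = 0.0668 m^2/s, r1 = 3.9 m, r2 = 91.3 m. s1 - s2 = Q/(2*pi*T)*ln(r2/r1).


Thiem equation: s1 - s2 = Q/(2*pi*T) * ln(r2/r1).
ln(r2/r1) = ln(91.3/3.9) = 3.1532.
Q/(2*pi*T) = 0.493 / (2*pi*0.0668) = 0.493 / 0.4197 = 1.1746.
s1 - s2 = 1.1746 * 3.1532 = 3.7037 m.

3.7037


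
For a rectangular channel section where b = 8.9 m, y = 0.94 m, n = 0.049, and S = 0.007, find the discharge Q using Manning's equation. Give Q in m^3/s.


For a rectangular channel, the cross-sectional area A = b * y = 8.9 * 0.94 = 8.37 m^2.
The wetted perimeter P = b + 2y = 8.9 + 2*0.94 = 10.78 m.
Hydraulic radius R = A/P = 8.37/10.78 = 0.7761 m.
Velocity V = (1/n)*R^(2/3)*S^(1/2) = (1/0.049)*0.7761^(2/3)*0.007^(1/2) = 1.442 m/s.
Discharge Q = A * V = 8.37 * 1.442 = 12.063 m^3/s.

12.063
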